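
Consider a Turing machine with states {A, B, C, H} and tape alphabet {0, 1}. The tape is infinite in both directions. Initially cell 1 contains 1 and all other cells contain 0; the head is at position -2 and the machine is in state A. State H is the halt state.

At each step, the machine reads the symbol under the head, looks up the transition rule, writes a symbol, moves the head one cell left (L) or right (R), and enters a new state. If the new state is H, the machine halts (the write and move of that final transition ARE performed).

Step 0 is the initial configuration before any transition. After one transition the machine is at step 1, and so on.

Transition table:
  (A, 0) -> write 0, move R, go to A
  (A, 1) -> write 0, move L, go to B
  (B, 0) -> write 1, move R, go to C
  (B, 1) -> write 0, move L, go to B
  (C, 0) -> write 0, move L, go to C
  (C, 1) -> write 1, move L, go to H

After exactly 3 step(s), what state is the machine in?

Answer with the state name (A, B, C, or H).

Step 1: in state A at pos -2, read 0 -> (A,0)->write 0,move R,goto A. Now: state=A, head=-1, tape[-3..2]=000010 (head:   ^)
Step 2: in state A at pos -1, read 0 -> (A,0)->write 0,move R,goto A. Now: state=A, head=0, tape[-3..2]=000010 (head:    ^)
Step 3: in state A at pos 0, read 0 -> (A,0)->write 0,move R,goto A. Now: state=A, head=1, tape[-3..2]=000010 (head:     ^)

Answer: A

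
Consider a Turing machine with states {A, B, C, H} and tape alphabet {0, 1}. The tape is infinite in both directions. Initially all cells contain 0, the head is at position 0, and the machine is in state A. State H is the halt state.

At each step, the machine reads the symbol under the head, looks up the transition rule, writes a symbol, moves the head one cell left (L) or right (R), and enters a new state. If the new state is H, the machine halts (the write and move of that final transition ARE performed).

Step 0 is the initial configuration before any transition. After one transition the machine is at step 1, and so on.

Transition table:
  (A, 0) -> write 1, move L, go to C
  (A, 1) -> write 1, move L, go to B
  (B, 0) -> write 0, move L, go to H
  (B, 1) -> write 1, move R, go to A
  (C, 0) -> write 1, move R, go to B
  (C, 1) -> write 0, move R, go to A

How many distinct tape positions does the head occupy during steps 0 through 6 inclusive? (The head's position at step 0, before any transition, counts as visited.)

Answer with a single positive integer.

Answer: 3

Derivation:
Step 1: in state A at pos 0, read 0 -> (A,0)->write 1,move L,goto C. Now: state=C, head=-1, tape[-2..1]=0010 (head:  ^)
Step 2: in state C at pos -1, read 0 -> (C,0)->write 1,move R,goto B. Now: state=B, head=0, tape[-2..1]=0110 (head:   ^)
Step 3: in state B at pos 0, read 1 -> (B,1)->write 1,move R,goto A. Now: state=A, head=1, tape[-2..2]=01100 (head:    ^)
Step 4: in state A at pos 1, read 0 -> (A,0)->write 1,move L,goto C. Now: state=C, head=0, tape[-2..2]=01110 (head:   ^)
Step 5: in state C at pos 0, read 1 -> (C,1)->write 0,move R,goto A. Now: state=A, head=1, tape[-2..2]=01010 (head:    ^)
Step 6: in state A at pos 1, read 1 -> (A,1)->write 1,move L,goto B. Now: state=B, head=0, tape[-2..2]=01010 (head:   ^)
Head positions at steps 0..6: starting at 0, distinct positions visited = {-1, 0, 1} -> 3 position(s)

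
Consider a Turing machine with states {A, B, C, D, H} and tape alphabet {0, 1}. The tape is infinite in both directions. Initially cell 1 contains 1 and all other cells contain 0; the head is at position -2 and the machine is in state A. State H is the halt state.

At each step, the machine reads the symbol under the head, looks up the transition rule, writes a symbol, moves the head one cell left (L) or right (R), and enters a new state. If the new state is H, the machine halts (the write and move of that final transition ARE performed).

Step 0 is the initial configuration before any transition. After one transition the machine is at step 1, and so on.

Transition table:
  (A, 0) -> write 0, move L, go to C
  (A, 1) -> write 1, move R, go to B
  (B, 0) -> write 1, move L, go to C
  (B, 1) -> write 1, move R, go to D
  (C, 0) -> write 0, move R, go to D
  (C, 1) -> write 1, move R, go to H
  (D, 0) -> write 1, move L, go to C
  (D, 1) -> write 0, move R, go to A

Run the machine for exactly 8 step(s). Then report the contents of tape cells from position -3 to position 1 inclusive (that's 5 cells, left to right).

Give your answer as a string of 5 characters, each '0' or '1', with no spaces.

Step 1: in state A at pos -2, read 0 -> (A,0)->write 0,move L,goto C. Now: state=C, head=-3, tape[-4..2]=0000010 (head:  ^)
Step 2: in state C at pos -3, read 0 -> (C,0)->write 0,move R,goto D. Now: state=D, head=-2, tape[-4..2]=0000010 (head:   ^)
Step 3: in state D at pos -2, read 0 -> (D,0)->write 1,move L,goto C. Now: state=C, head=-3, tape[-4..2]=0010010 (head:  ^)
Step 4: in state C at pos -3, read 0 -> (C,0)->write 0,move R,goto D. Now: state=D, head=-2, tape[-4..2]=0010010 (head:   ^)
Step 5: in state D at pos -2, read 1 -> (D,1)->write 0,move R,goto A. Now: state=A, head=-1, tape[-4..2]=0000010 (head:    ^)
Step 6: in state A at pos -1, read 0 -> (A,0)->write 0,move L,goto C. Now: state=C, head=-2, tape[-4..2]=0000010 (head:   ^)
Step 7: in state C at pos -2, read 0 -> (C,0)->write 0,move R,goto D. Now: state=D, head=-1, tape[-4..2]=0000010 (head:    ^)
Step 8: in state D at pos -1, read 0 -> (D,0)->write 1,move L,goto C. Now: state=C, head=-2, tape[-4..2]=0001010 (head:   ^)

Answer: 00101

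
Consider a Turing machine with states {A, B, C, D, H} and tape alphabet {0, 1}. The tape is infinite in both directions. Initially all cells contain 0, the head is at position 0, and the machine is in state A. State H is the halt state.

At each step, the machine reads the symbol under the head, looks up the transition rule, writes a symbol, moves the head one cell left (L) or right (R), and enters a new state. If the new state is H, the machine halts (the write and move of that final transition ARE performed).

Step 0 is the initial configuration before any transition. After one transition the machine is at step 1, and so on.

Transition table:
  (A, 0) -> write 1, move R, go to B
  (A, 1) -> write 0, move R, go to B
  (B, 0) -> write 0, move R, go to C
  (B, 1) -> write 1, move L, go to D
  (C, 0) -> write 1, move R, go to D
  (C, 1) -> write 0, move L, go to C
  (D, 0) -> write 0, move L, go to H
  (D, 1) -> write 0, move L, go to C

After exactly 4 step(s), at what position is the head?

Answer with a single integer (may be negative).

Step 1: in state A at pos 0, read 0 -> (A,0)->write 1,move R,goto B. Now: state=B, head=1, tape[-1..2]=0100 (head:   ^)
Step 2: in state B at pos 1, read 0 -> (B,0)->write 0,move R,goto C. Now: state=C, head=2, tape[-1..3]=01000 (head:    ^)
Step 3: in state C at pos 2, read 0 -> (C,0)->write 1,move R,goto D. Now: state=D, head=3, tape[-1..4]=010100 (head:     ^)
Step 4: in state D at pos 3, read 0 -> (D,0)->write 0,move L,goto H. Now: state=H, head=2, tape[-1..4]=010100 (head:    ^)

Answer: 2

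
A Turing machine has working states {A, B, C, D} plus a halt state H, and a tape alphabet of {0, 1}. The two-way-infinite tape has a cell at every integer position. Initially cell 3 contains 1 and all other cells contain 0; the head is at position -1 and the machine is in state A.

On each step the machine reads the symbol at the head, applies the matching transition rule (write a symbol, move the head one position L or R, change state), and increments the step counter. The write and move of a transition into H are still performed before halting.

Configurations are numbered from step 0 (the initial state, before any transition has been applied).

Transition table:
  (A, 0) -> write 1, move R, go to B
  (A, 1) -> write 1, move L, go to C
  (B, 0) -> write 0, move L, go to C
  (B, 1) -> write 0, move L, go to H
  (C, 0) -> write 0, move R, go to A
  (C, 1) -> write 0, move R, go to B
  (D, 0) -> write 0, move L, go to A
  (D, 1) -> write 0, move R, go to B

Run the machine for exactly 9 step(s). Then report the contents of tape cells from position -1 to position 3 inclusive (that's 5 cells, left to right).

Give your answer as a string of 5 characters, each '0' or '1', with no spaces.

Step 1: in state A at pos -1, read 0 -> (A,0)->write 1,move R,goto B. Now: state=B, head=0, tape[-2..4]=0100010 (head:   ^)
Step 2: in state B at pos 0, read 0 -> (B,0)->write 0,move L,goto C. Now: state=C, head=-1, tape[-2..4]=0100010 (head:  ^)
Step 3: in state C at pos -1, read 1 -> (C,1)->write 0,move R,goto B. Now: state=B, head=0, tape[-2..4]=0000010 (head:   ^)
Step 4: in state B at pos 0, read 0 -> (B,0)->write 0,move L,goto C. Now: state=C, head=-1, tape[-2..4]=0000010 (head:  ^)
Step 5: in state C at pos -1, read 0 -> (C,0)->write 0,move R,goto A. Now: state=A, head=0, tape[-2..4]=0000010 (head:   ^)
Step 6: in state A at pos 0, read 0 -> (A,0)->write 1,move R,goto B. Now: state=B, head=1, tape[-2..4]=0010010 (head:    ^)
Step 7: in state B at pos 1, read 0 -> (B,0)->write 0,move L,goto C. Now: state=C, head=0, tape[-2..4]=0010010 (head:   ^)
Step 8: in state C at pos 0, read 1 -> (C,1)->write 0,move R,goto B. Now: state=B, head=1, tape[-2..4]=0000010 (head:    ^)
Step 9: in state B at pos 1, read 0 -> (B,0)->write 0,move L,goto C. Now: state=C, head=0, tape[-2..4]=0000010 (head:   ^)

Answer: 00001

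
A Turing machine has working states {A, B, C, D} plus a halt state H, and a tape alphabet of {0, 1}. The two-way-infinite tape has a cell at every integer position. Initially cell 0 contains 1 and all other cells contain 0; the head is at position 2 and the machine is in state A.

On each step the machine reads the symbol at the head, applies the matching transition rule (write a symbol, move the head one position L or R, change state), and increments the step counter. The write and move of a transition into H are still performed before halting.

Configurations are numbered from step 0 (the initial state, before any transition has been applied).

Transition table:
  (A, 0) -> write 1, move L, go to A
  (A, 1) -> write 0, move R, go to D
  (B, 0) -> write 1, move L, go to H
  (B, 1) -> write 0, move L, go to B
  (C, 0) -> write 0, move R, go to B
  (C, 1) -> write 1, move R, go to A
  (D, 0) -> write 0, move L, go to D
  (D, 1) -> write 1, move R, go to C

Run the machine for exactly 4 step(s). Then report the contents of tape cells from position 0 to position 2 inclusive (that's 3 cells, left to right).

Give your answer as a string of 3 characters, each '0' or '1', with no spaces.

Step 1: in state A at pos 2, read 0 -> (A,0)->write 1,move L,goto A. Now: state=A, head=1, tape[-1..3]=01010 (head:   ^)
Step 2: in state A at pos 1, read 0 -> (A,0)->write 1,move L,goto A. Now: state=A, head=0, tape[-1..3]=01110 (head:  ^)
Step 3: in state A at pos 0, read 1 -> (A,1)->write 0,move R,goto D. Now: state=D, head=1, tape[-1..3]=00110 (head:   ^)
Step 4: in state D at pos 1, read 1 -> (D,1)->write 1,move R,goto C. Now: state=C, head=2, tape[-1..3]=00110 (head:    ^)

Answer: 011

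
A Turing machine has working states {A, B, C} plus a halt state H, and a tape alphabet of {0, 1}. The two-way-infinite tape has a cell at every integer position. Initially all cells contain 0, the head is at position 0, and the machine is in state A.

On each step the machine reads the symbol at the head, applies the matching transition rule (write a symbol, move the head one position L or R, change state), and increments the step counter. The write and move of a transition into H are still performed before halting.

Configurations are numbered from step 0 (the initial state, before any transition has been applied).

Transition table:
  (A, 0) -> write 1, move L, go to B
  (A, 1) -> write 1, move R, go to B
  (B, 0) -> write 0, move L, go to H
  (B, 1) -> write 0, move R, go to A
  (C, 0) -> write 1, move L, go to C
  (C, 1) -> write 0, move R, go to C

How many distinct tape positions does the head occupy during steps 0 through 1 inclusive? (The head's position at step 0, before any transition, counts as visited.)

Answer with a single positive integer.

Step 1: in state A at pos 0, read 0 -> (A,0)->write 1,move L,goto B. Now: state=B, head=-1, tape[-2..1]=0010 (head:  ^)
Head positions at steps 0..1: starting at 0, distinct positions visited = {-1, 0} -> 2 position(s)

Answer: 2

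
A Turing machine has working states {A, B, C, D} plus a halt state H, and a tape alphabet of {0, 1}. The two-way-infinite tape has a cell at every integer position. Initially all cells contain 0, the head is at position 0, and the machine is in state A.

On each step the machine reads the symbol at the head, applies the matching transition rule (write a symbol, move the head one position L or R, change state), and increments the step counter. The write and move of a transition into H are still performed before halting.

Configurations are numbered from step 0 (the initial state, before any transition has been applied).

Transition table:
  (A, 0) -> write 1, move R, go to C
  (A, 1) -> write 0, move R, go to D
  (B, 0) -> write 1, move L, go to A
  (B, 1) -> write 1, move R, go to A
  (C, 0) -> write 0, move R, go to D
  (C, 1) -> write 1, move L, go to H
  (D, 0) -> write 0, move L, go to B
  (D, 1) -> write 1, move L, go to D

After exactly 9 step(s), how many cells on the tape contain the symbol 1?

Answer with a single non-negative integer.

Answer: 3

Derivation:
Step 1: in state A at pos 0, read 0 -> (A,0)->write 1,move R,goto C. Now: state=C, head=1, tape[-1..2]=0100 (head:   ^)
Step 2: in state C at pos 1, read 0 -> (C,0)->write 0,move R,goto D. Now: state=D, head=2, tape[-1..3]=01000 (head:    ^)
Step 3: in state D at pos 2, read 0 -> (D,0)->write 0,move L,goto B. Now: state=B, head=1, tape[-1..3]=01000 (head:   ^)
Step 4: in state B at pos 1, read 0 -> (B,0)->write 1,move L,goto A. Now: state=A, head=0, tape[-1..3]=01100 (head:  ^)
Step 5: in state A at pos 0, read 1 -> (A,1)->write 0,move R,goto D. Now: state=D, head=1, tape[-1..3]=00100 (head:   ^)
Step 6: in state D at pos 1, read 1 -> (D,1)->write 1,move L,goto D. Now: state=D, head=0, tape[-1..3]=00100 (head:  ^)
Step 7: in state D at pos 0, read 0 -> (D,0)->write 0,move L,goto B. Now: state=B, head=-1, tape[-2..3]=000100 (head:  ^)
Step 8: in state B at pos -1, read 0 -> (B,0)->write 1,move L,goto A. Now: state=A, head=-2, tape[-3..3]=0010100 (head:  ^)
Step 9: in state A at pos -2, read 0 -> (A,0)->write 1,move R,goto C. Now: state=C, head=-1, tape[-3..3]=0110100 (head:   ^)
Cells containing 1 after step 9: {-2, -1, 1} -> 3 cell(s)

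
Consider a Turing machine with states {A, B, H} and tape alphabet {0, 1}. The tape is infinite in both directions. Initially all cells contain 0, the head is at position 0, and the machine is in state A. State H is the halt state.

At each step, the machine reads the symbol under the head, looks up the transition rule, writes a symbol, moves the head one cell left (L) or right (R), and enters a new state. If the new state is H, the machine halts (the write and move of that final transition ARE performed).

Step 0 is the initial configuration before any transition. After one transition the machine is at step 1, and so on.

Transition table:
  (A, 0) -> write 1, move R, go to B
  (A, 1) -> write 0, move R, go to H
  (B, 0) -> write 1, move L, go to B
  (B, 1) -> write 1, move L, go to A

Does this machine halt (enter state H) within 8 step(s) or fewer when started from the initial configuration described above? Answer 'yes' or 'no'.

Step 1: in state A at pos 0, read 0 -> (A,0)->write 1,move R,goto B. Now: state=B, head=1, tape[-1..2]=0100 (head:   ^)
Step 2: in state B at pos 1, read 0 -> (B,0)->write 1,move L,goto B. Now: state=B, head=0, tape[-1..2]=0110 (head:  ^)
Step 3: in state B at pos 0, read 1 -> (B,1)->write 1,move L,goto A. Now: state=A, head=-1, tape[-2..2]=00110 (head:  ^)
Step 4: in state A at pos -1, read 0 -> (A,0)->write 1,move R,goto B. Now: state=B, head=0, tape[-2..2]=01110 (head:   ^)
Step 5: in state B at pos 0, read 1 -> (B,1)->write 1,move L,goto A. Now: state=A, head=-1, tape[-2..2]=01110 (head:  ^)
Step 6: in state A at pos -1, read 1 -> (A,1)->write 0,move R,goto H. Now: state=H, head=0, tape[-2..2]=00110 (head:   ^)
State H reached at step 6; 6 <= 8 -> yes

Answer: yes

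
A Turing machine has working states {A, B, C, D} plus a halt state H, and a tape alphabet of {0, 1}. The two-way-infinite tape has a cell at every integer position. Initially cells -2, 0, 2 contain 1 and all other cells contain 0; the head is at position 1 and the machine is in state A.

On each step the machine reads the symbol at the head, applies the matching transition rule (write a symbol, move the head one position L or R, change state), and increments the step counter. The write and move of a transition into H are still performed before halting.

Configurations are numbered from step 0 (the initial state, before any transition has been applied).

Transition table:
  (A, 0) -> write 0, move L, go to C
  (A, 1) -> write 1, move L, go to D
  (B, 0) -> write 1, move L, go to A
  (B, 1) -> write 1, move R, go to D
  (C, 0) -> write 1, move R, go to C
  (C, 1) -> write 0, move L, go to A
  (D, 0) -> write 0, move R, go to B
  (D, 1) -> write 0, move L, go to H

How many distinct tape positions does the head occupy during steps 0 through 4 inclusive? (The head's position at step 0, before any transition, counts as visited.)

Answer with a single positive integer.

Answer: 5

Derivation:
Step 1: in state A at pos 1, read 0 -> (A,0)->write 0,move L,goto C. Now: state=C, head=0, tape[-3..3]=0101010 (head:    ^)
Step 2: in state C at pos 0, read 1 -> (C,1)->write 0,move L,goto A. Now: state=A, head=-1, tape[-3..3]=0100010 (head:   ^)
Step 3: in state A at pos -1, read 0 -> (A,0)->write 0,move L,goto C. Now: state=C, head=-2, tape[-3..3]=0100010 (head:  ^)
Step 4: in state C at pos -2, read 1 -> (C,1)->write 0,move L,goto A. Now: state=A, head=-3, tape[-4..3]=00000010 (head:  ^)
Head positions at steps 0..4: starting at 1, distinct positions visited = {-3, -2, -1, 0, 1} -> 5 position(s)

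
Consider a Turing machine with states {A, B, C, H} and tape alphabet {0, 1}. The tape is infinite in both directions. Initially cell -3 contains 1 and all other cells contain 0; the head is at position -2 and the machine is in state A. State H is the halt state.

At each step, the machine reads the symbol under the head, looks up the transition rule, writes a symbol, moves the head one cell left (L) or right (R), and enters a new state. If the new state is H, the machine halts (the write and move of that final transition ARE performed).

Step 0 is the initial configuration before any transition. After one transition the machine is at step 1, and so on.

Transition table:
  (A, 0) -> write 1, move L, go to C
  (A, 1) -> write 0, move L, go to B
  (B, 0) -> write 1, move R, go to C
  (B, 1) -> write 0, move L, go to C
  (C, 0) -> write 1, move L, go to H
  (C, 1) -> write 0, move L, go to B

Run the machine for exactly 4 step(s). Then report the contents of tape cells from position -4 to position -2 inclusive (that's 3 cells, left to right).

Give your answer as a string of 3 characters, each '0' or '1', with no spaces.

Step 1: in state A at pos -2, read 0 -> (A,0)->write 1,move L,goto C. Now: state=C, head=-3, tape[-4..-1]=0110 (head:  ^)
Step 2: in state C at pos -3, read 1 -> (C,1)->write 0,move L,goto B. Now: state=B, head=-4, tape[-5..-1]=00010 (head:  ^)
Step 3: in state B at pos -4, read 0 -> (B,0)->write 1,move R,goto C. Now: state=C, head=-3, tape[-5..-1]=01010 (head:   ^)
Step 4: in state C at pos -3, read 0 -> (C,0)->write 1,move L,goto H. Now: state=H, head=-4, tape[-5..-1]=01110 (head:  ^)

Answer: 111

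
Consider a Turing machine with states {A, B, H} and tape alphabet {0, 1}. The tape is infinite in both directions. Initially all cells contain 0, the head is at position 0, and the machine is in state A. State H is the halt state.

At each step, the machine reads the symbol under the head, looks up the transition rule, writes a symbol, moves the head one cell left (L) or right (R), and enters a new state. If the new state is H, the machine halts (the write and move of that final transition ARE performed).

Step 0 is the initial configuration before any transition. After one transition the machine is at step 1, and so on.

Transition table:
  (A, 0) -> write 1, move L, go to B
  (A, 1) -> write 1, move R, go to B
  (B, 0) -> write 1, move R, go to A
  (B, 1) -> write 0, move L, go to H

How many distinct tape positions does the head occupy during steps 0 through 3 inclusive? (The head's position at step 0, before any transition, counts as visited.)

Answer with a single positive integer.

Step 1: in state A at pos 0, read 0 -> (A,0)->write 1,move L,goto B. Now: state=B, head=-1, tape[-2..1]=0010 (head:  ^)
Step 2: in state B at pos -1, read 0 -> (B,0)->write 1,move R,goto A. Now: state=A, head=0, tape[-2..1]=0110 (head:   ^)
Step 3: in state A at pos 0, read 1 -> (A,1)->write 1,move R,goto B. Now: state=B, head=1, tape[-2..2]=01100 (head:    ^)
Head positions at steps 0..3: starting at 0, distinct positions visited = {-1, 0, 1} -> 3 position(s)

Answer: 3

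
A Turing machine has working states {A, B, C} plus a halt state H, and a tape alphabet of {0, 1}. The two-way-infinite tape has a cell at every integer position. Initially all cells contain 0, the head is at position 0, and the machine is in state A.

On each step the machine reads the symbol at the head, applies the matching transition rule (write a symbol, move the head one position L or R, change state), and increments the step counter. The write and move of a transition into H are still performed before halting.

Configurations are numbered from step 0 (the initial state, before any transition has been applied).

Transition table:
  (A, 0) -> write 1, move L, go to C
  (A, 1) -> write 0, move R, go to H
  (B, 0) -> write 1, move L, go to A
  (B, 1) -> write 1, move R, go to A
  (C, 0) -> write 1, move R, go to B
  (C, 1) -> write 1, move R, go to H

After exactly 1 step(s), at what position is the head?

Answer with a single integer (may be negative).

Step 1: in state A at pos 0, read 0 -> (A,0)->write 1,move L,goto C. Now: state=C, head=-1, tape[-2..1]=0010 (head:  ^)

Answer: -1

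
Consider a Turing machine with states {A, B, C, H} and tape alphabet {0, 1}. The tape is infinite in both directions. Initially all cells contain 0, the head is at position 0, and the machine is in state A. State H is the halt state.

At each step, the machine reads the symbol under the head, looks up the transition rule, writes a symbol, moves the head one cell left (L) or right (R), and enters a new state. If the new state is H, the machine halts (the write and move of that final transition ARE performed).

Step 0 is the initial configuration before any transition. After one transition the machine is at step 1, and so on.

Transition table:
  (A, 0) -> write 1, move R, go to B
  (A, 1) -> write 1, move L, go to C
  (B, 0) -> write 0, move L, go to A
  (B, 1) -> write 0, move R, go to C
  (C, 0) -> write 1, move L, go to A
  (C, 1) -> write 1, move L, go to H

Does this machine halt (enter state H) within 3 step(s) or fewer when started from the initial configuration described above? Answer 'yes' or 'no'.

Answer: no

Derivation:
Step 1: in state A at pos 0, read 0 -> (A,0)->write 1,move R,goto B. Now: state=B, head=1, tape[-1..2]=0100 (head:   ^)
Step 2: in state B at pos 1, read 0 -> (B,0)->write 0,move L,goto A. Now: state=A, head=0, tape[-1..2]=0100 (head:  ^)
Step 3: in state A at pos 0, read 1 -> (A,1)->write 1,move L,goto C. Now: state=C, head=-1, tape[-2..2]=00100 (head:  ^)
After 3 step(s): state = C (not H) -> not halted within 3 -> no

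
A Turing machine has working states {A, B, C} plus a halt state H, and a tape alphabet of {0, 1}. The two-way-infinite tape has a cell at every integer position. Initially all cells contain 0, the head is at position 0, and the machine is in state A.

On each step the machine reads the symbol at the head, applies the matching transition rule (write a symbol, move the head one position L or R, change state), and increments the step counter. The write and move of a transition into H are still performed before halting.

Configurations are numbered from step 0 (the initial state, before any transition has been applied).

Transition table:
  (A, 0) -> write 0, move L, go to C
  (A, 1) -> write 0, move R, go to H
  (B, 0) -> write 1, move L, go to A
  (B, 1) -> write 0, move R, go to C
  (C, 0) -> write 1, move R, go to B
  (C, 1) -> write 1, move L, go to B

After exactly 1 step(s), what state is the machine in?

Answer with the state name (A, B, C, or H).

Answer: C

Derivation:
Step 1: in state A at pos 0, read 0 -> (A,0)->write 0,move L,goto C. Now: state=C, head=-1, tape[-2..1]=0000 (head:  ^)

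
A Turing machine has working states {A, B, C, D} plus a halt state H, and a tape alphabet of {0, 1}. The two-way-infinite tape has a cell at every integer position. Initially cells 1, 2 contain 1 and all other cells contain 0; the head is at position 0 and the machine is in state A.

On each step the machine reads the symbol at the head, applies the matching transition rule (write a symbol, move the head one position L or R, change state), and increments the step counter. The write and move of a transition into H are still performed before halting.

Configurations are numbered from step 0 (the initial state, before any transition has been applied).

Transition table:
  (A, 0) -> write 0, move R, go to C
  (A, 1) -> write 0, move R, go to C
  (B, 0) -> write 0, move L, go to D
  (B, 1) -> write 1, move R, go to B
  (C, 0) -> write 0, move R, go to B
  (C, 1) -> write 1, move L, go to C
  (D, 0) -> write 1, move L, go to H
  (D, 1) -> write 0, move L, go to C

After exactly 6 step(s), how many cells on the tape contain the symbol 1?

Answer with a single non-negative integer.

Answer: 2

Derivation:
Step 1: in state A at pos 0, read 0 -> (A,0)->write 0,move R,goto C. Now: state=C, head=1, tape[-1..3]=00110 (head:   ^)
Step 2: in state C at pos 1, read 1 -> (C,1)->write 1,move L,goto C. Now: state=C, head=0, tape[-1..3]=00110 (head:  ^)
Step 3: in state C at pos 0, read 0 -> (C,0)->write 0,move R,goto B. Now: state=B, head=1, tape[-1..3]=00110 (head:   ^)
Step 4: in state B at pos 1, read 1 -> (B,1)->write 1,move R,goto B. Now: state=B, head=2, tape[-1..3]=00110 (head:    ^)
Step 5: in state B at pos 2, read 1 -> (B,1)->write 1,move R,goto B. Now: state=B, head=3, tape[-1..4]=001100 (head:     ^)
Step 6: in state B at pos 3, read 0 -> (B,0)->write 0,move L,goto D. Now: state=D, head=2, tape[-1..4]=001100 (head:    ^)
Cells containing 1 after step 6: {1, 2} -> 2 cell(s)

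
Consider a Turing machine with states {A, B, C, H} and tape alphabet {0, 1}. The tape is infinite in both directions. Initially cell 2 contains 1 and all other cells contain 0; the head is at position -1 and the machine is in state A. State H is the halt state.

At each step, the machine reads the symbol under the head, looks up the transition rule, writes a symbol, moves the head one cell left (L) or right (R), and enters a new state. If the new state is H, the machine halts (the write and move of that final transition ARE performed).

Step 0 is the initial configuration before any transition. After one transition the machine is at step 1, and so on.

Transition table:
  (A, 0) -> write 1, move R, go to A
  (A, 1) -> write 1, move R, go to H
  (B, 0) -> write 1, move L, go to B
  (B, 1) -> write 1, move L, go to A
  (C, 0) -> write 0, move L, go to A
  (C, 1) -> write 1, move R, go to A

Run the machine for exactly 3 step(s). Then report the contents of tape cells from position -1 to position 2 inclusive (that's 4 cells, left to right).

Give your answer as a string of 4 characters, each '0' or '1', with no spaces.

Answer: 1111

Derivation:
Step 1: in state A at pos -1, read 0 -> (A,0)->write 1,move R,goto A. Now: state=A, head=0, tape[-2..3]=010010 (head:   ^)
Step 2: in state A at pos 0, read 0 -> (A,0)->write 1,move R,goto A. Now: state=A, head=1, tape[-2..3]=011010 (head:    ^)
Step 3: in state A at pos 1, read 0 -> (A,0)->write 1,move R,goto A. Now: state=A, head=2, tape[-2..3]=011110 (head:     ^)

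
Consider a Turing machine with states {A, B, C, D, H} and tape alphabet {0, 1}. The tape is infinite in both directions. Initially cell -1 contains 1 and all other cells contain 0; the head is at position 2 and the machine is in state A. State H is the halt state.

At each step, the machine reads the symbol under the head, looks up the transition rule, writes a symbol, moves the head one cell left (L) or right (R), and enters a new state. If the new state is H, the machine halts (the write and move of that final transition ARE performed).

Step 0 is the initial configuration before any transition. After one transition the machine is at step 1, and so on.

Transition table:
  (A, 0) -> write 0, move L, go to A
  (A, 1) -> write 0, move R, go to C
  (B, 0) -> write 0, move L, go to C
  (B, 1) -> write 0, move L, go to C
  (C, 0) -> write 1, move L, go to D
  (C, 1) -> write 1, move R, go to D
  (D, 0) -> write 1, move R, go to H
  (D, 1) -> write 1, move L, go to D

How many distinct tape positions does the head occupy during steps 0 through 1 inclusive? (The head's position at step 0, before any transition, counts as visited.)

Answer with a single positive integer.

Answer: 2

Derivation:
Step 1: in state A at pos 2, read 0 -> (A,0)->write 0,move L,goto A. Now: state=A, head=1, tape[-2..3]=010000 (head:    ^)
Head positions at steps 0..1: starting at 2, distinct positions visited = {1, 2} -> 2 position(s)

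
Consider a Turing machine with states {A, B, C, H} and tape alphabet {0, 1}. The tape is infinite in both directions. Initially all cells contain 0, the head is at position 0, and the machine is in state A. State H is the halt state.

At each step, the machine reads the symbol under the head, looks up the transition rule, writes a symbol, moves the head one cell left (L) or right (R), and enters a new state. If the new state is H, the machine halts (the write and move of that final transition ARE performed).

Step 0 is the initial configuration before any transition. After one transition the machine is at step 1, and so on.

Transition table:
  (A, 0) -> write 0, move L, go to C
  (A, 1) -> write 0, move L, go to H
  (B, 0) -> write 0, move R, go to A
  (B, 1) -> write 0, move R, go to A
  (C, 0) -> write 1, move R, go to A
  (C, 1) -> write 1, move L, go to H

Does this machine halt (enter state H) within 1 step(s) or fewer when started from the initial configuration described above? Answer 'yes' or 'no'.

Step 1: in state A at pos 0, read 0 -> (A,0)->write 0,move L,goto C. Now: state=C, head=-1, tape[-2..1]=0000 (head:  ^)
After 1 step(s): state = C (not H) -> not halted within 1 -> no

Answer: no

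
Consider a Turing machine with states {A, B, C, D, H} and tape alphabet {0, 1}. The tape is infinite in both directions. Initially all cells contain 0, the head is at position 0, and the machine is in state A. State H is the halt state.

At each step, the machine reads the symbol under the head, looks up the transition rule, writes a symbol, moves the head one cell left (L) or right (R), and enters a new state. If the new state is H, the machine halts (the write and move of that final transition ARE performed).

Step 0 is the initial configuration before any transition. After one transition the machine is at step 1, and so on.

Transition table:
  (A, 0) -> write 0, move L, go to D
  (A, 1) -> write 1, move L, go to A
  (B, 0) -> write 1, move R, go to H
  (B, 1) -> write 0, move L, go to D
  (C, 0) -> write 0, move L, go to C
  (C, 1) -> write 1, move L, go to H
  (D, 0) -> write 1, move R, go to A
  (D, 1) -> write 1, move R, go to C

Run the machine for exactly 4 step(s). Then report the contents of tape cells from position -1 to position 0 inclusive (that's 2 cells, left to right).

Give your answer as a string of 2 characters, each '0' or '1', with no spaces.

Answer: 10

Derivation:
Step 1: in state A at pos 0, read 0 -> (A,0)->write 0,move L,goto D. Now: state=D, head=-1, tape[-2..1]=0000 (head:  ^)
Step 2: in state D at pos -1, read 0 -> (D,0)->write 1,move R,goto A. Now: state=A, head=0, tape[-2..1]=0100 (head:   ^)
Step 3: in state A at pos 0, read 0 -> (A,0)->write 0,move L,goto D. Now: state=D, head=-1, tape[-2..1]=0100 (head:  ^)
Step 4: in state D at pos -1, read 1 -> (D,1)->write 1,move R,goto C. Now: state=C, head=0, tape[-2..1]=0100 (head:   ^)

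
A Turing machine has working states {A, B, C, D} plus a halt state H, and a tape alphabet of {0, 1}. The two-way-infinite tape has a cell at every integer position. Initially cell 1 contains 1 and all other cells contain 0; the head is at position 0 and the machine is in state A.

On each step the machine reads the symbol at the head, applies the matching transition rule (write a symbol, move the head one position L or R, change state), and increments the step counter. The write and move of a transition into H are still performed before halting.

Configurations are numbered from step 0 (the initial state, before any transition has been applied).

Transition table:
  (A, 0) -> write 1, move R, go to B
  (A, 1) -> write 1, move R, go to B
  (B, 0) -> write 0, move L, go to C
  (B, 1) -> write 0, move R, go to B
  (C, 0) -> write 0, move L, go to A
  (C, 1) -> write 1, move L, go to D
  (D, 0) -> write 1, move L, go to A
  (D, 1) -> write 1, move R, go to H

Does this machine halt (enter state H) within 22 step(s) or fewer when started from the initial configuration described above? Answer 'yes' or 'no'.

Step 1: in state A at pos 0, read 0 -> (A,0)->write 1,move R,goto B. Now: state=B, head=1, tape[-1..2]=0110 (head:   ^)
Step 2: in state B at pos 1, read 1 -> (B,1)->write 0,move R,goto B. Now: state=B, head=2, tape[-1..3]=01000 (head:    ^)
Step 3: in state B at pos 2, read 0 -> (B,0)->write 0,move L,goto C. Now: state=C, head=1, tape[-1..3]=01000 (head:   ^)
Step 4: in state C at pos 1, read 0 -> (C,0)->write 0,move L,goto A. Now: state=A, head=0, tape[-1..3]=01000 (head:  ^)
Step 5: in state A at pos 0, read 1 -> (A,1)->write 1,move R,goto B. Now: state=B, head=1, tape[-1..3]=01000 (head:   ^)
Step 6: in state B at pos 1, read 0 -> (B,0)->write 0,move L,goto C. Now: state=C, head=0, tape[-1..3]=01000 (head:  ^)
Step 7: in state C at pos 0, read 1 -> (C,1)->write 1,move L,goto D. Now: state=D, head=-1, tape[-2..3]=001000 (head:  ^)
Step 8: in state D at pos -1, read 0 -> (D,0)->write 1,move L,goto A. Now: state=A, head=-2, tape[-3..3]=0011000 (head:  ^)
Step 9: in state A at pos -2, read 0 -> (A,0)->write 1,move R,goto B. Now: state=B, head=-1, tape[-3..3]=0111000 (head:   ^)
Step 10: in state B at pos -1, read 1 -> (B,1)->write 0,move R,goto B. Now: state=B, head=0, tape[-3..3]=0101000 (head:    ^)
Step 11: in state B at pos 0, read 1 -> (B,1)->write 0,move R,goto B. Now: state=B, head=1, tape[-3..3]=0100000 (head:     ^)
Step 12: in state B at pos 1, read 0 -> (B,0)->write 0,move L,goto C. Now: state=C, head=0, tape[-3..3]=0100000 (head:    ^)
Step 13: in state C at pos 0, read 0 -> (C,0)->write 0,move L,goto A. Now: state=A, head=-1, tape[-3..3]=0100000 (head:   ^)
Step 14: in state A at pos -1, read 0 -> (A,0)->write 1,move R,goto B. Now: state=B, head=0, tape[-3..3]=0110000 (head:    ^)
Step 15: in state B at pos 0, read 0 -> (B,0)->write 0,move L,goto C. Now: state=C, head=-1, tape[-3..3]=0110000 (head:   ^)
Step 16: in state C at pos -1, read 1 -> (C,1)->write 1,move L,goto D. Now: state=D, head=-2, tape[-3..3]=0110000 (head:  ^)
Step 17: in state D at pos -2, read 1 -> (D,1)->write 1,move R,goto H. Now: state=H, head=-1, tape[-3..3]=0110000 (head:   ^)
State H reached at step 17; 17 <= 22 -> yes

Answer: yes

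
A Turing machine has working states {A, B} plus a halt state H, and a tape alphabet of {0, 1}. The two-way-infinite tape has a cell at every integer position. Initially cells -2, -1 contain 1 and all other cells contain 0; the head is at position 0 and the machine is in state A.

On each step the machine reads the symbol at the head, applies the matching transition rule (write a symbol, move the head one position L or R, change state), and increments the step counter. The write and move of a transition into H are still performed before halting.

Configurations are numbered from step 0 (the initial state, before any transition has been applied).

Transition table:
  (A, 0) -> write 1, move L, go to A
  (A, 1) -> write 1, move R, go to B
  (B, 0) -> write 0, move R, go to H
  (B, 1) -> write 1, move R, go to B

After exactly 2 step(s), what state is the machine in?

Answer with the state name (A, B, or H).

Answer: B

Derivation:
Step 1: in state A at pos 0, read 0 -> (A,0)->write 1,move L,goto A. Now: state=A, head=-1, tape[-3..1]=01110 (head:   ^)
Step 2: in state A at pos -1, read 1 -> (A,1)->write 1,move R,goto B. Now: state=B, head=0, tape[-3..1]=01110 (head:    ^)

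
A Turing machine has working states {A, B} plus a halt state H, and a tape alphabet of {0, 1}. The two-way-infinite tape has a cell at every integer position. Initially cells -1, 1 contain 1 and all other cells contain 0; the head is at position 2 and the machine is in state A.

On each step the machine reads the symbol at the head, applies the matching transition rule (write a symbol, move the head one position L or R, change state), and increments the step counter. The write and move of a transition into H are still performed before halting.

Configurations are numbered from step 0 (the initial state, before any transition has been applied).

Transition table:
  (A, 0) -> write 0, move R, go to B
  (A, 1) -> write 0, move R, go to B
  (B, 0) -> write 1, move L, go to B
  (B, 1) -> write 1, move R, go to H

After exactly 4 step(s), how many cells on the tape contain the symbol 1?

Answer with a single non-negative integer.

Answer: 4

Derivation:
Step 1: in state A at pos 2, read 0 -> (A,0)->write 0,move R,goto B. Now: state=B, head=3, tape[-2..4]=0101000 (head:      ^)
Step 2: in state B at pos 3, read 0 -> (B,0)->write 1,move L,goto B. Now: state=B, head=2, tape[-2..4]=0101010 (head:     ^)
Step 3: in state B at pos 2, read 0 -> (B,0)->write 1,move L,goto B. Now: state=B, head=1, tape[-2..4]=0101110 (head:    ^)
Step 4: in state B at pos 1, read 1 -> (B,1)->write 1,move R,goto H. Now: state=H, head=2, tape[-2..4]=0101110 (head:     ^)
Cells containing 1 after step 4: {-1, 1, 2, 3} -> 4 cell(s)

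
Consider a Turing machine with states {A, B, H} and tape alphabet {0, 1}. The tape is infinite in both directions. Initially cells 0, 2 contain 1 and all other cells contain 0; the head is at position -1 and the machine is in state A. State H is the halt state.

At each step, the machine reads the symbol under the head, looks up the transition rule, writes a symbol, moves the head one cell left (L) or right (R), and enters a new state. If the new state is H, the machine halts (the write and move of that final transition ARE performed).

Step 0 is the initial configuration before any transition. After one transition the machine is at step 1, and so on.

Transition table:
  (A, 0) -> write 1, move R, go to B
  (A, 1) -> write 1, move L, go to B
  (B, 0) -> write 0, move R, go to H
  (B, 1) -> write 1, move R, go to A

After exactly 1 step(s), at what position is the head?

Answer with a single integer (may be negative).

Answer: 0

Derivation:
Step 1: in state A at pos -1, read 0 -> (A,0)->write 1,move R,goto B. Now: state=B, head=0, tape[-2..3]=011010 (head:   ^)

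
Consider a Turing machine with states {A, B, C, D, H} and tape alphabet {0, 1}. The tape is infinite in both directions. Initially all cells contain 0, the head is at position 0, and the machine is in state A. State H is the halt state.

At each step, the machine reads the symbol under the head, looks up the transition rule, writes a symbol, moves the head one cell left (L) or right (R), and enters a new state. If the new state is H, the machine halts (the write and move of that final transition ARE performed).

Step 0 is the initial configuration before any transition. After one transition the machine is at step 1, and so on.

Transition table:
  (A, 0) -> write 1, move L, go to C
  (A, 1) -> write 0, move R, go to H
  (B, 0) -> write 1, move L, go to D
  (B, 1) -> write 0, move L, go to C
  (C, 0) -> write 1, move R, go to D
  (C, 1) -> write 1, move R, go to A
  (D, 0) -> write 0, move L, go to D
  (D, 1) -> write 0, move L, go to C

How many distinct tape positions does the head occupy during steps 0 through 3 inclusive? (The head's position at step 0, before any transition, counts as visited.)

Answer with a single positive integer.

Step 1: in state A at pos 0, read 0 -> (A,0)->write 1,move L,goto C. Now: state=C, head=-1, tape[-2..1]=0010 (head:  ^)
Step 2: in state C at pos -1, read 0 -> (C,0)->write 1,move R,goto D. Now: state=D, head=0, tape[-2..1]=0110 (head:   ^)
Step 3: in state D at pos 0, read 1 -> (D,1)->write 0,move L,goto C. Now: state=C, head=-1, tape[-2..1]=0100 (head:  ^)
Head positions at steps 0..3: starting at 0, distinct positions visited = {-1, 0} -> 2 position(s)

Answer: 2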